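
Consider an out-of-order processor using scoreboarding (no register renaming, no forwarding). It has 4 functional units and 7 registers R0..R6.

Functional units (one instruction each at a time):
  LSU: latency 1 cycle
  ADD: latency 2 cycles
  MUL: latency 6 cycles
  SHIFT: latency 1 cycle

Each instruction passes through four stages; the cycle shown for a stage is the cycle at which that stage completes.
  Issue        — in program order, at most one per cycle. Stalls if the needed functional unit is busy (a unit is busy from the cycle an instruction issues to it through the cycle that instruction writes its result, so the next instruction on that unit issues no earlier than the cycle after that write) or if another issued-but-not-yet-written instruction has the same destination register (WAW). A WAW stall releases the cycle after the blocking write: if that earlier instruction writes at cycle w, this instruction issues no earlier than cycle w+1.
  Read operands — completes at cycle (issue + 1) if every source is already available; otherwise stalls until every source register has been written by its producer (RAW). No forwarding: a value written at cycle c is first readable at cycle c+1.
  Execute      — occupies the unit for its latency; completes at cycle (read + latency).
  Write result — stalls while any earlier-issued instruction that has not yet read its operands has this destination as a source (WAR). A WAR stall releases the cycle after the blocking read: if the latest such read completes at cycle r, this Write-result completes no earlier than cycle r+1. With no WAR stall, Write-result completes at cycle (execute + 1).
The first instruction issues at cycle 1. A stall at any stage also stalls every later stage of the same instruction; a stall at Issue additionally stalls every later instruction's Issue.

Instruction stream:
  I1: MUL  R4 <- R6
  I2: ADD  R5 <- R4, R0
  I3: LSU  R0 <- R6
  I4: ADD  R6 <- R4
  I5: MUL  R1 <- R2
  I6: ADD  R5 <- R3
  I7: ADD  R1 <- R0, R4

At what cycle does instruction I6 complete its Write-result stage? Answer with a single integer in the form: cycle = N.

cycle = 23

[1] issue I1 (MUL)
[2] I1 read-ops · issue I2 (ADD)
[3] issue I3 (LSU)
[4] I3 read-ops
[5] I3 finished on LSU
[8] I1 finished on MUL
[9] I1→R4
[10] I2 read-ops
[11] I3→R0
[12] I2 finished on ADD
[13] I2→R5
[14] issue I4 (ADD)
[15] I4 read-ops · issue I5 (MUL)
[16] I5 read-ops
[17] I4 finished on ADD
[18] I4→R6
[19] issue I6 (ADD)
[20] I6 read-ops
[22] I5 finished on MUL · I6 finished on ADD
[23] I5→R1 · I6→R5
[24] issue I7 (ADD)
[25] I7 read-ops
[27] I7 finished on ADD
[28] I7→R1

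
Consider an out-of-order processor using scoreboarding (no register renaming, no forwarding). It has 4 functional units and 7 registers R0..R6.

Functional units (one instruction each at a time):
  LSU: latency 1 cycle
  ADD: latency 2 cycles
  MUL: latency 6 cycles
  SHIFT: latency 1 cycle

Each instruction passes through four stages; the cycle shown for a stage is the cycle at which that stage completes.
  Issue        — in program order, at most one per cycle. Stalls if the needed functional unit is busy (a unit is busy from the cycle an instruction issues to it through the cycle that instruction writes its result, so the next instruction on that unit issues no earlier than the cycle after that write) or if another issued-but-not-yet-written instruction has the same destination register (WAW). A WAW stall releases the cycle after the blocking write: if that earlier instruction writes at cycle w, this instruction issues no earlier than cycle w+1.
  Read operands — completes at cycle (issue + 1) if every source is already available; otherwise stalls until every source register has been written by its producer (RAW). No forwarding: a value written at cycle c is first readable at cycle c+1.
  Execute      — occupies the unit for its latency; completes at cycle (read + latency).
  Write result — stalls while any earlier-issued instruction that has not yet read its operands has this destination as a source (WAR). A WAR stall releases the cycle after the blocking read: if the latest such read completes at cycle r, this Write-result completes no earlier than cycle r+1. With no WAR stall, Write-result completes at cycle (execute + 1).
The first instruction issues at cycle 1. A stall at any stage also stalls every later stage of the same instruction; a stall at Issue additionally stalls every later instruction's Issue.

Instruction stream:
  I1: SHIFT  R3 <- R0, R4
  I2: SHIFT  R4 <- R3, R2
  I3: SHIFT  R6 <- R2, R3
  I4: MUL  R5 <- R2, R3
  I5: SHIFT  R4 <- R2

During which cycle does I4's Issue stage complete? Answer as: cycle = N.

  I1 | 1 | 2 | 3 | 4
  I2 | 5 | 6 | 7 | 8   struct: SHIFT busy until I1 writes@4
  I3 | 9 | 10 | 11 | 12   struct: SHIFT busy until I2 writes@8
  I4 | 10 | 11 | 17 | 18
  I5 | 13 | 14 | 15 | 16   struct: SHIFT busy until I3 writes@12

cycle = 10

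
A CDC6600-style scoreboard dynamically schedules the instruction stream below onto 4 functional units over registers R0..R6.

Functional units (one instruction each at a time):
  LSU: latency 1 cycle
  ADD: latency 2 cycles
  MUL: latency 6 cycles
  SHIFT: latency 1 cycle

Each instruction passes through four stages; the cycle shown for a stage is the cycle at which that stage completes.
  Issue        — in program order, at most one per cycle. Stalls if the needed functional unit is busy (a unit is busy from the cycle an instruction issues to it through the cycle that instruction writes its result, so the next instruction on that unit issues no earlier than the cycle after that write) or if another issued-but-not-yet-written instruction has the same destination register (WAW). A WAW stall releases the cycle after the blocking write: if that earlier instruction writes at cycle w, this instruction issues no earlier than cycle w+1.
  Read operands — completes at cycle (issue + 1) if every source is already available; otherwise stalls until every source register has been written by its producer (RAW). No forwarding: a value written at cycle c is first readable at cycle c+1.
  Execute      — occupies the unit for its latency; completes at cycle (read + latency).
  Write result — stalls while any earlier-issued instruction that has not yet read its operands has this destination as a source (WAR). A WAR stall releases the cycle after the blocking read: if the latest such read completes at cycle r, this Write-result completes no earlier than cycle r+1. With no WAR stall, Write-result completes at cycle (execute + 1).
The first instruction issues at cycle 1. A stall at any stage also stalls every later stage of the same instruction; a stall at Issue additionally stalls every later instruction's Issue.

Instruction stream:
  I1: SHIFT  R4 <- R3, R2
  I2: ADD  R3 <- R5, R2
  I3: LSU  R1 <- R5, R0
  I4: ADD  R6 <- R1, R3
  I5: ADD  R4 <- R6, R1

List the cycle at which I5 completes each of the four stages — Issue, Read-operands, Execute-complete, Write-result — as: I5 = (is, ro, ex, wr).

I5 = (12, 13, 15, 16)

I1: IS=1 RO=2 EX=3 WR=4
I2: IS=2 RO=3 EX=5 WR=6
I3: IS=3 RO=4 EX=5 WR=6
I4: IS=7 RO=8 EX=10 WR=11  [struct: ADD busy until I2 writes@6]
I5: IS=12 RO=13 EX=15 WR=16  [struct: ADD busy until I4 writes@11]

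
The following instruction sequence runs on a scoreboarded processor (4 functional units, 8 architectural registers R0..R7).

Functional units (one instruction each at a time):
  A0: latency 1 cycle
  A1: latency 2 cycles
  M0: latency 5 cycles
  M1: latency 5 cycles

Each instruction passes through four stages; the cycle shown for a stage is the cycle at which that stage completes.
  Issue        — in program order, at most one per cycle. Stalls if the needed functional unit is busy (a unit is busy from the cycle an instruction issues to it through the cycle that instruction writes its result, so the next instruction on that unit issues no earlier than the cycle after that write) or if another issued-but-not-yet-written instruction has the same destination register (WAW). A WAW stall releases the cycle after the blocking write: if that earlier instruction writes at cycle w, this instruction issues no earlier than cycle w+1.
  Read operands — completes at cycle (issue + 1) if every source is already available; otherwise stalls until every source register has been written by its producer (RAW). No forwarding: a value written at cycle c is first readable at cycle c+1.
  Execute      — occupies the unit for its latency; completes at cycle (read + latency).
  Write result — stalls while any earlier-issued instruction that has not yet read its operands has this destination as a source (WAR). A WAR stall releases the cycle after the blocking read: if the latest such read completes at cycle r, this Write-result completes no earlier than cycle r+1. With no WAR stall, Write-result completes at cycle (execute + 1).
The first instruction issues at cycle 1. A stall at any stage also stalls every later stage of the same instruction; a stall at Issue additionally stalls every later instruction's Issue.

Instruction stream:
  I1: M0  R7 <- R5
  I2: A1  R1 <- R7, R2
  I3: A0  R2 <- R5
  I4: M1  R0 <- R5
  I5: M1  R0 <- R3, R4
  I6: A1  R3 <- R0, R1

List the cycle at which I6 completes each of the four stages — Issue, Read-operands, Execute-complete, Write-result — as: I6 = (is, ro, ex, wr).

I6 = (13, 20, 22, 23)

c1: issue I1 (M0)
c2: I1 read-ops, issue I2 (A1)
c3: issue I3 (A0)
c4: I3 read-ops, issue I4 (M1)
c5: I3 finished on A0, I4 read-ops
c7: I1 finished on M0
c8: I1→R7
c9: I2 read-ops
c10: I3→R2, I4 finished on M1
c11: I2 finished on A1, I4→R0
c12: I2→R1, issue I5 (M1)
c13: I5 read-ops, issue I6 (A1)
c18: I5 finished on M1
c19: I5→R0
c20: I6 read-ops
c22: I6 finished on A1
c23: I6→R3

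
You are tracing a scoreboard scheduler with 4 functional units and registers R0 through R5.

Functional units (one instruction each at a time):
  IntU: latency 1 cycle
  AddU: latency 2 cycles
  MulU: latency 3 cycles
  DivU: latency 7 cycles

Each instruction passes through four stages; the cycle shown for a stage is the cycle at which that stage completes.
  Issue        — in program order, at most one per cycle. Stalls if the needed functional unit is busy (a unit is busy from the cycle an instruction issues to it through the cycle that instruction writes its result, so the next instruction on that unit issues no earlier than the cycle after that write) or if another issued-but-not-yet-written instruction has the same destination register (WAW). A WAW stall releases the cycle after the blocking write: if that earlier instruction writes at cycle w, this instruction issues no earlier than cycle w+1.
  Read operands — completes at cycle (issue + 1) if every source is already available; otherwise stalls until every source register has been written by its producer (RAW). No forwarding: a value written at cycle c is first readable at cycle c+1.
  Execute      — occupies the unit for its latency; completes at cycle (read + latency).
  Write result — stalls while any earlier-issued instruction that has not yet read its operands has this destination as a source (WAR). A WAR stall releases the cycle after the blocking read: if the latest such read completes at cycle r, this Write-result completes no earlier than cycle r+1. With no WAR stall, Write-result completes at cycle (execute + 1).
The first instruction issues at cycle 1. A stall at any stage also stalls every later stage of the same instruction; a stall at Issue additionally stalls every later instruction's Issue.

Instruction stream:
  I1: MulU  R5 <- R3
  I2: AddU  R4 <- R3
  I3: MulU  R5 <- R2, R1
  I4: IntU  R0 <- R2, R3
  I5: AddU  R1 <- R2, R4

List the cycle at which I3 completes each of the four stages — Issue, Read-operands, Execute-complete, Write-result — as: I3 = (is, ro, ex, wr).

  I1 | 1 | 2 | 5 | 6
  I2 | 2 | 3 | 5 | 6
  I3 | 7 | 8 | 11 | 12   struct: MulU busy until I1 writes@6
  I4 | 8 | 9 | 10 | 11
  I5 | 9 | 10 | 12 | 13

I3 = (7, 8, 11, 12)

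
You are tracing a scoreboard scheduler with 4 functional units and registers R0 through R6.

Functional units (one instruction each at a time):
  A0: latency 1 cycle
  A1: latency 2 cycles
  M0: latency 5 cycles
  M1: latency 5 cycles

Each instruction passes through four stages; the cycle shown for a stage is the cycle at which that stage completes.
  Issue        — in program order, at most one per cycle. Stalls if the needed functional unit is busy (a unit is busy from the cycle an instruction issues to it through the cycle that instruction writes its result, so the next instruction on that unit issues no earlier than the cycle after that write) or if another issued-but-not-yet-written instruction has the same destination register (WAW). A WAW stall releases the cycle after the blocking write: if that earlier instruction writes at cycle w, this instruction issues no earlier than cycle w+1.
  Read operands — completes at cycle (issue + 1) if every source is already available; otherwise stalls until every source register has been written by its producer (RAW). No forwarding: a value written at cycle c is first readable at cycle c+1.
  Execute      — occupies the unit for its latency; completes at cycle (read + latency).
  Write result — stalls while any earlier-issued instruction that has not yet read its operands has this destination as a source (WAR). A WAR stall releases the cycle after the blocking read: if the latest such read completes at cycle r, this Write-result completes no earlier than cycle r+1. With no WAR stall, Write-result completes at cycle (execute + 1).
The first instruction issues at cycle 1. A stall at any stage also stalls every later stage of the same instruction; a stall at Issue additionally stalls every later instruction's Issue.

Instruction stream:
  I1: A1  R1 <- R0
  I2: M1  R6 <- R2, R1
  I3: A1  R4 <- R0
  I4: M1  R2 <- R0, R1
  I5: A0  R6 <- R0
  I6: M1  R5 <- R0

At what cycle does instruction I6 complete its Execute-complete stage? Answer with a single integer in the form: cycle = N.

t=1  I1→A1
t=2  I1 RO · I2→M1
t=4  I1 EX
t=5  I1 WR R1
t=6  I2 RO · I3→A1
t=7  I3 RO
t=9  I3 EX
t=10  I3 WR R4
t=11  I2 EX
t=12  I2 WR R6
t=13  I4→M1
t=14  I4 RO · I5→A0
t=15  I5 RO
t=16  I5 EX
t=17  I5 WR R6
t=19  I4 EX
t=20  I4 WR R2
t=21  I6→M1
t=22  I6 RO
t=27  I6 EX
t=28  I6 WR R5

cycle = 27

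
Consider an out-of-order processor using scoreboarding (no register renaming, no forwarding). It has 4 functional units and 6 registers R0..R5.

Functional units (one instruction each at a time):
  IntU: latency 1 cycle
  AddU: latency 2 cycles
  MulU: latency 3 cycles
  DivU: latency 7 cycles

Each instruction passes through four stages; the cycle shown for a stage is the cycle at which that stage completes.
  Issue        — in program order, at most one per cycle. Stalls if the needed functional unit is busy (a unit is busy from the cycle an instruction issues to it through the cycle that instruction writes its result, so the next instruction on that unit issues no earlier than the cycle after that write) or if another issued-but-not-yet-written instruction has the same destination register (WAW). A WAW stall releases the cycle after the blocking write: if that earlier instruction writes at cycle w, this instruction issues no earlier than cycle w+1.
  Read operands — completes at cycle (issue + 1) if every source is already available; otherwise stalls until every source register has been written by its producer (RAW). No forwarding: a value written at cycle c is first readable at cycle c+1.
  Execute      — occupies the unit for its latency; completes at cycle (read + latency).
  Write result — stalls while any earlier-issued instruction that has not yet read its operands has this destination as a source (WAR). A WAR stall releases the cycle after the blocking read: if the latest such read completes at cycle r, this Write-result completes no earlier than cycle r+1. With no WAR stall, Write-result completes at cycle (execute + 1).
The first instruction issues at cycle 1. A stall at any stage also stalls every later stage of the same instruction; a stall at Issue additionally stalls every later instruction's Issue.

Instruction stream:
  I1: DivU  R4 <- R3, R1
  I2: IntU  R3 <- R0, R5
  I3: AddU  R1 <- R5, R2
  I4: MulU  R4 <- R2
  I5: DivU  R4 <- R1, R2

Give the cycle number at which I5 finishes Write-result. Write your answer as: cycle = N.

cycle 1: I1 dispatched to DivU
cycle 2: I1 operands ready | I2 dispatched to IntU
cycle 3: I2 operands ready | I3 dispatched to AddU
cycle 4: I2 complete | I3 operands ready
cycle 5: R3←I2
cycle 6: I3 complete
cycle 7: R1←I3
cycle 9: I1 complete
cycle 10: R4←I1
cycle 11: I4 dispatched to MulU
cycle 12: I4 operands ready
cycle 15: I4 complete
cycle 16: R4←I4
cycle 17: I5 dispatched to DivU
cycle 18: I5 operands ready
cycle 25: I5 complete
cycle 26: R4←I5

cycle = 26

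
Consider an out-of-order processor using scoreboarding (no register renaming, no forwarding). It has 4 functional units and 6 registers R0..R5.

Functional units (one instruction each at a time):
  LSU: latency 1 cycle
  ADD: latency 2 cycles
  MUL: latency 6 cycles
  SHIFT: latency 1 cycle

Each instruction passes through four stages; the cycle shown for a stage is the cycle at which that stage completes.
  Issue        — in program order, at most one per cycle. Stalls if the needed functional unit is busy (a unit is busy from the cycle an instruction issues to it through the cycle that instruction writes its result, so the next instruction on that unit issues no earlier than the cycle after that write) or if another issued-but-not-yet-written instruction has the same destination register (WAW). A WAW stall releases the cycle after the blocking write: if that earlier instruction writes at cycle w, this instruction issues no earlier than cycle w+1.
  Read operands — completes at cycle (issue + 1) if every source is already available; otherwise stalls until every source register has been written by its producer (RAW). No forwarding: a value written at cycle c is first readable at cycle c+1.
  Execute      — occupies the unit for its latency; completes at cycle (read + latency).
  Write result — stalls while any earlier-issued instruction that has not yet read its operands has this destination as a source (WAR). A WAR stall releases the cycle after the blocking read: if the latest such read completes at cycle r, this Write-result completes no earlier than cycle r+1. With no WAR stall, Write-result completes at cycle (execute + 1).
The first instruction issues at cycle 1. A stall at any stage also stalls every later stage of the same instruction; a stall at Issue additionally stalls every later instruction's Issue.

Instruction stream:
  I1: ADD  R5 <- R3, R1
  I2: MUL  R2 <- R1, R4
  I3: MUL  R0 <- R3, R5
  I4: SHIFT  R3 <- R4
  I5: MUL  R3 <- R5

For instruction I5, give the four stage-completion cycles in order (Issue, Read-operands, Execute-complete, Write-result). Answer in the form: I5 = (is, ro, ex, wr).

I5 = (20, 21, 27, 28)

1) issue 1, read 2, done 4, write 5
2) issue 2, read 3, done 9, write 10
3) issue 11, read 12, done 18, write 19  <struct: MUL busy until I2 writes@10>
4) issue 12, read 13, done 14, write 15
5) issue 20, read 21, done 27, write 28  <struct: MUL busy until I3 writes@19>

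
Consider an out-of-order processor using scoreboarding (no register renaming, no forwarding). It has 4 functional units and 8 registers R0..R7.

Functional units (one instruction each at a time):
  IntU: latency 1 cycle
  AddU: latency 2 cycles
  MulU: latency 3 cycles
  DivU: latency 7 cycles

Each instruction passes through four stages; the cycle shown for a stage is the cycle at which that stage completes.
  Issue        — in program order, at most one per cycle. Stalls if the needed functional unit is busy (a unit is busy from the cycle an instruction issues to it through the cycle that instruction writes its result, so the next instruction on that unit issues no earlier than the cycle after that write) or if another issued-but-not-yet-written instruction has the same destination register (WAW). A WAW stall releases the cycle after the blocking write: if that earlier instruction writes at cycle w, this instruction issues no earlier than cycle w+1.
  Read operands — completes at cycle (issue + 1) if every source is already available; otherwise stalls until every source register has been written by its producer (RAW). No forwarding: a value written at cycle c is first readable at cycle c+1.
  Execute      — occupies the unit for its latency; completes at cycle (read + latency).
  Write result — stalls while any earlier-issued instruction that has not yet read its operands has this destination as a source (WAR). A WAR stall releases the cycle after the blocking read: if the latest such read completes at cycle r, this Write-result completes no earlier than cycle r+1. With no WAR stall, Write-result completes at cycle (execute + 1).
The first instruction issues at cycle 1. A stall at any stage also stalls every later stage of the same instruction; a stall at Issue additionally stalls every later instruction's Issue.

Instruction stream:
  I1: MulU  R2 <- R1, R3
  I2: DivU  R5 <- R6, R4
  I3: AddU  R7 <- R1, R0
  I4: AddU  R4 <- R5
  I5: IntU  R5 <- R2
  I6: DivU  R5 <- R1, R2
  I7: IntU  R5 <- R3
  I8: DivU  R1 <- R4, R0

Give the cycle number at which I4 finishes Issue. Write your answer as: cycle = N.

cycle = 8

t=1  I1 issues→MulU
t=2  I1 reads · I2 issues→DivU
t=3  I2 reads · I3 issues→AddU
t=4  I3 reads
t=5  I1 exec-done
t=6  I1 writes R2 · I3 exec-done
t=7  I3 writes R7
t=8  I4 issues→AddU
t=10  I2 exec-done
t=11  I2 writes R5
t=12  I4 reads · I5 issues→IntU
t=13  I5 reads
t=14  I4 exec-done · I5 exec-done
t=15  I4 writes R4 · I5 writes R5
t=16  I6 issues→DivU
t=17  I6 reads
t=24  I6 exec-done
t=25  I6 writes R5
t=26  I7 issues→IntU
t=27  I7 reads · I8 issues→DivU
t=28  I7 exec-done · I8 reads
t=29  I7 writes R5
t=35  I8 exec-done
t=36  I8 writes R1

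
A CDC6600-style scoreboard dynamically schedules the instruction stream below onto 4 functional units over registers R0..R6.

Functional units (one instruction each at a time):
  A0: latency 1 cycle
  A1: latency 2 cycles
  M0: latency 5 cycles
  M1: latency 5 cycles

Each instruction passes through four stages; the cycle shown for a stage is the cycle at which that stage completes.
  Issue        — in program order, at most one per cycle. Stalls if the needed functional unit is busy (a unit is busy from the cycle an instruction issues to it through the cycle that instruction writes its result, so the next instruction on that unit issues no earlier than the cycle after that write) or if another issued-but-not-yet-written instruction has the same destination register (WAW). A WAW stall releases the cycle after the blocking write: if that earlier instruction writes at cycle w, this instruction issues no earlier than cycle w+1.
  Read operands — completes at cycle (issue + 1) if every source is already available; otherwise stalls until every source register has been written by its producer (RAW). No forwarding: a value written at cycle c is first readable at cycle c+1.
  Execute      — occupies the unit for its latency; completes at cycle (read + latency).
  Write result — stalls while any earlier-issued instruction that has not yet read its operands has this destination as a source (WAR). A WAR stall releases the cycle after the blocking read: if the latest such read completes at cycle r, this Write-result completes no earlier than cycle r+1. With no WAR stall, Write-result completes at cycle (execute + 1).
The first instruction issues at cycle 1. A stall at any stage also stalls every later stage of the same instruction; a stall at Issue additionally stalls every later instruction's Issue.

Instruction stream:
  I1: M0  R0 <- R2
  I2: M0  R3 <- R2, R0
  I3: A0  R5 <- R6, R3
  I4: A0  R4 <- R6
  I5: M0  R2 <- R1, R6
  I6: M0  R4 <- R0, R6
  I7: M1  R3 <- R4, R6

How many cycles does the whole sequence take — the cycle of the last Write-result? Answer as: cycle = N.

cycle = 43

c1: I1→M0
c2: I1 RO
c7: I1 EX
c8: I1 WR R0
c9: I2→M0
c10: I2 RO, I3→A0
c15: I2 EX
c16: I2 WR R3
c17: I3 RO
c18: I3 EX
c19: I3 WR R5
c20: I4→A0
c21: I4 RO, I5→M0
c22: I4 EX, I5 RO
c23: I4 WR R4
c27: I5 EX
c28: I5 WR R2
c29: I6→M0
c30: I6 RO, I7→M1
c35: I6 EX
c36: I6 WR R4
c37: I7 RO
c42: I7 EX
c43: I7 WR R3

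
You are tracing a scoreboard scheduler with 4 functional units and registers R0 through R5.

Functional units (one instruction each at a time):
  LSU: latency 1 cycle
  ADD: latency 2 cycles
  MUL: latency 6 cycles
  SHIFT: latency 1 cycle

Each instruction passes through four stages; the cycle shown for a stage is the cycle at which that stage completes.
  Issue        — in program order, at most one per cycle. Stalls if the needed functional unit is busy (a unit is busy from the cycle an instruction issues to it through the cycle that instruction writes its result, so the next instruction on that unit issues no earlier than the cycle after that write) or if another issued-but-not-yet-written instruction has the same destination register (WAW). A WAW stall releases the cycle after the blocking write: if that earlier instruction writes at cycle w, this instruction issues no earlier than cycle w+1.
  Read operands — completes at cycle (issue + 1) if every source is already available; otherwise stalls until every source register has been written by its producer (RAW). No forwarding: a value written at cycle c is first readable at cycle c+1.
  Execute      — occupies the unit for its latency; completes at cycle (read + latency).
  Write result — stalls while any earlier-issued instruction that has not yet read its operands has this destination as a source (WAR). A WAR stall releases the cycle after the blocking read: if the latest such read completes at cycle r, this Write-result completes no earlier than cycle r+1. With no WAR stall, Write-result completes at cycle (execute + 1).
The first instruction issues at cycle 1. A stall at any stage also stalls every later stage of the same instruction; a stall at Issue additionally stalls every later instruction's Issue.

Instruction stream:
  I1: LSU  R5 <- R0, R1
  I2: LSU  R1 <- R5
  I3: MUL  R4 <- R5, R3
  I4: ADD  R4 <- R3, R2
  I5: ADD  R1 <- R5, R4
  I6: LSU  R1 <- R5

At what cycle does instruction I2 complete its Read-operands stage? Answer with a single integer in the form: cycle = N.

cycle = 6

c1: I1→LSU
c2: I1 RO
c3: I1 EX
c4: I1 WR R5
c5: I2→LSU
c6: I2 RO; I3→MUL
c7: I2 EX; I3 RO
c8: I2 WR R1
c13: I3 EX
c14: I3 WR R4
c15: I4→ADD
c16: I4 RO
c18: I4 EX
c19: I4 WR R4
c20: I5→ADD
c21: I5 RO
c23: I5 EX
c24: I5 WR R1
c25: I6→LSU
c26: I6 RO
c27: I6 EX
c28: I6 WR R1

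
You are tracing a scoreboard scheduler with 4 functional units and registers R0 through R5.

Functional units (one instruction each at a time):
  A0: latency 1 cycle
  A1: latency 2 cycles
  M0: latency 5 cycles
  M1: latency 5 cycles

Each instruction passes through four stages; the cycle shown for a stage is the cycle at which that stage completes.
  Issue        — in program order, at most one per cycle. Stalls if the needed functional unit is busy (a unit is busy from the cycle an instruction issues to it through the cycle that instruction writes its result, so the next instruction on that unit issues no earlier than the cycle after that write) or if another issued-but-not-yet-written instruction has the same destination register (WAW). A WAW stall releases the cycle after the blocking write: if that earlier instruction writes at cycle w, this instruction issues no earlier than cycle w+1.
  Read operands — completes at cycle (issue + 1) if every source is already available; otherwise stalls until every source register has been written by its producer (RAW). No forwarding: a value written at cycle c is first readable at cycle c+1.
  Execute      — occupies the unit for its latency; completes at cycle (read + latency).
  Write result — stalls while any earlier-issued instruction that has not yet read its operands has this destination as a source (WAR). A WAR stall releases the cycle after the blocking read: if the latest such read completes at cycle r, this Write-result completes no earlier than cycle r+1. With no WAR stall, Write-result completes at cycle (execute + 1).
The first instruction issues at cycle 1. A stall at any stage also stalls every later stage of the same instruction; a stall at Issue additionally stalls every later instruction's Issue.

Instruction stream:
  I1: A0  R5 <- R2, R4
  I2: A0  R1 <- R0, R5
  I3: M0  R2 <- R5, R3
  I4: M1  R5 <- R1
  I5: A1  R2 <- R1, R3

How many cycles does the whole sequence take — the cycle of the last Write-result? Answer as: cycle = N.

cycle 1: issue I1 (A0)
cycle 2: I1 read-ops
cycle 3: I1 finished on A0
cycle 4: I1→R5
cycle 5: issue I2 (A0)
cycle 6: I2 read-ops · issue I3 (M0)
cycle 7: I2 finished on A0 · I3 read-ops · issue I4 (M1)
cycle 8: I2→R1
cycle 9: I4 read-ops
cycle 12: I3 finished on M0
cycle 13: I3→R2
cycle 14: I4 finished on M1 · issue I5 (A1)
cycle 15: I4→R5 · I5 read-ops
cycle 17: I5 finished on A1
cycle 18: I5→R2

cycle = 18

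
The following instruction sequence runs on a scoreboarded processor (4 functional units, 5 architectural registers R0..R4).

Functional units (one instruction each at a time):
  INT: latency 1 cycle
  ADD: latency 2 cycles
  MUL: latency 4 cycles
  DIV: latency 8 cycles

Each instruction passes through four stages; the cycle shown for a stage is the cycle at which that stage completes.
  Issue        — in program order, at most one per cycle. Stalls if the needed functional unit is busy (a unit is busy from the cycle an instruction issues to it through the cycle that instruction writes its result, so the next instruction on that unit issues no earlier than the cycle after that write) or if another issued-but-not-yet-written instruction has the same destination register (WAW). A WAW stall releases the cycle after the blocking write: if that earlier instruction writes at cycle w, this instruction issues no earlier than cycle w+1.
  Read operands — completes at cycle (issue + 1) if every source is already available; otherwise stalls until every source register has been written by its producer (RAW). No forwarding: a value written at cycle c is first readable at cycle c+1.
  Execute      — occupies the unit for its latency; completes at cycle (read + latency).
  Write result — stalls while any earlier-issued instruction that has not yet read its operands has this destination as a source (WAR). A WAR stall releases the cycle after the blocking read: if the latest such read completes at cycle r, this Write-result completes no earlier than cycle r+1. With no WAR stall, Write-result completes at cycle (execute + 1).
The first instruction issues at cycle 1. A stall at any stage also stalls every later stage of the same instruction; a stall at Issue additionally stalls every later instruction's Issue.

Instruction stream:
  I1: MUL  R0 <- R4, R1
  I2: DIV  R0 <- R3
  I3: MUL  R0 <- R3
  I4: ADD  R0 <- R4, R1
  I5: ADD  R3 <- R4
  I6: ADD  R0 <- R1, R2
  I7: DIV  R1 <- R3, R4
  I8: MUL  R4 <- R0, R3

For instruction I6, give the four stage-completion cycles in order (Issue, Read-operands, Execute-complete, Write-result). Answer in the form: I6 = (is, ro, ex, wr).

I1: IS=1 RO=2 EX=6 WR=7
I2: IS=8 RO=9 EX=17 WR=18  [WAW R0: wait I1 write@7]
I3: IS=19 RO=20 EX=24 WR=25  [WAW R0: wait I2 write@18]
I4: IS=26 RO=27 EX=29 WR=30  [WAW R0: wait I3 write@25]
I5: IS=31 RO=32 EX=34 WR=35  [struct: ADD busy until I4 writes@30]
I6: IS=36 RO=37 EX=39 WR=40  [struct: ADD busy until I5 writes@35]
I7: IS=37 RO=38 EX=46 WR=47
I8: IS=38 RO=41 EX=45 WR=46  [RAW R0: wait I6 write@40]

I6 = (36, 37, 39, 40)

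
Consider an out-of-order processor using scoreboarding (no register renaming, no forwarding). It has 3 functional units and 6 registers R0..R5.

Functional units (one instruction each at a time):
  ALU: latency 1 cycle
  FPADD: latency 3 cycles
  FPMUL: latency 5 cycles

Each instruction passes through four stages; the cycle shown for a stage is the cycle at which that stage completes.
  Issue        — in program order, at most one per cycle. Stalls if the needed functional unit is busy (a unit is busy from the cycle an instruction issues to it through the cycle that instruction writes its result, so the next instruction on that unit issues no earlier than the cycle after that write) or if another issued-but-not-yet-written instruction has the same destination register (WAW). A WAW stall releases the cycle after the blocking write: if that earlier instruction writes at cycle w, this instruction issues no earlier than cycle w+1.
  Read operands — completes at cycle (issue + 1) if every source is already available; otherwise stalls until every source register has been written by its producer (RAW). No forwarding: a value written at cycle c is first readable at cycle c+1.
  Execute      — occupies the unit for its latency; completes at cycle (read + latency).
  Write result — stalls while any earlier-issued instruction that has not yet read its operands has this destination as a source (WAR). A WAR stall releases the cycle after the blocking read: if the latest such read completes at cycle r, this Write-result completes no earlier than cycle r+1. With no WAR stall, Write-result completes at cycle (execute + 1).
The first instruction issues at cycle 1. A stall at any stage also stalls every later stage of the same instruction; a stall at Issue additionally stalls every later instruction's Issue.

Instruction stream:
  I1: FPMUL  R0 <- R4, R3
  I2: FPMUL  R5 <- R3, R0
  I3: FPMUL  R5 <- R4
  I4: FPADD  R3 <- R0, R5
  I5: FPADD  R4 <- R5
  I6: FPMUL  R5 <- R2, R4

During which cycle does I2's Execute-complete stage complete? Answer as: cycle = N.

I1 -> (1, 2, 7, 8)
I2 -> (9, 10, 15, 16)  // struct: FPMUL busy until I1 writes@8
I3 -> (17, 18, 23, 24)  // struct: FPMUL busy until I2 writes@16
I4 -> (18, 25, 28, 29)  // RAW R5: wait I3 write@24
I5 -> (30, 31, 34, 35)  // struct: FPADD busy until I4 writes@29
I6 -> (31, 36, 41, 42)  // RAW R4: wait I5 write@35

cycle = 15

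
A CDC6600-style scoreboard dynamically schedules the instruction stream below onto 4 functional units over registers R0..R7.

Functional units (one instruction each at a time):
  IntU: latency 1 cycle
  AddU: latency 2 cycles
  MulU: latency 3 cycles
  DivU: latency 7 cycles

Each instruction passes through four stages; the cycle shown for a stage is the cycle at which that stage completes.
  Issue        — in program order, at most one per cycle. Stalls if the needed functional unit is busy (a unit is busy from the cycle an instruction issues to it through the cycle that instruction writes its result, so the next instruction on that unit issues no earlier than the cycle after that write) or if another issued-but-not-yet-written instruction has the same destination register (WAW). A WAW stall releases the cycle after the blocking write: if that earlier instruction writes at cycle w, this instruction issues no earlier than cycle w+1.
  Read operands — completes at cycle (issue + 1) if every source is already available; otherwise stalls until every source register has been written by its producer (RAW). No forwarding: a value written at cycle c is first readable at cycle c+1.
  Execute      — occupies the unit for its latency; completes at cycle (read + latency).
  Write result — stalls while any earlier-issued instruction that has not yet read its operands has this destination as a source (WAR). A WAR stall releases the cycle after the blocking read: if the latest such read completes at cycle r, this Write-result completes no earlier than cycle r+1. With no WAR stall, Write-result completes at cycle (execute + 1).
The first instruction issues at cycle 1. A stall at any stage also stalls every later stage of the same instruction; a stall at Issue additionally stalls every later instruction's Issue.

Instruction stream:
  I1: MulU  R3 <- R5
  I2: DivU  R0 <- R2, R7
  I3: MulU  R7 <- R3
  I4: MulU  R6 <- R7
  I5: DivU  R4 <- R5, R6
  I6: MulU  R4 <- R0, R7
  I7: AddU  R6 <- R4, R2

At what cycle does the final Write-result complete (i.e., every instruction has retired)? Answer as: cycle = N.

t=1  I1 issues→MulU
t=2  I1 reads; I2 issues→DivU
t=3  I2 reads
t=5  I1 exec-done
t=6  I1 writes R3
t=7  I3 issues→MulU
t=8  I3 reads
t=10  I2 exec-done
t=11  I2 writes R0; I3 exec-done
t=12  I3 writes R7
t=13  I4 issues→MulU
t=14  I4 reads; I5 issues→DivU
t=17  I4 exec-done
t=18  I4 writes R6
t=19  I5 reads
t=26  I5 exec-done
t=27  I5 writes R4
t=28  I6 issues→MulU
t=29  I6 reads; I7 issues→AddU
t=32  I6 exec-done
t=33  I6 writes R4
t=34  I7 reads
t=36  I7 exec-done
t=37  I7 writes R6

cycle = 37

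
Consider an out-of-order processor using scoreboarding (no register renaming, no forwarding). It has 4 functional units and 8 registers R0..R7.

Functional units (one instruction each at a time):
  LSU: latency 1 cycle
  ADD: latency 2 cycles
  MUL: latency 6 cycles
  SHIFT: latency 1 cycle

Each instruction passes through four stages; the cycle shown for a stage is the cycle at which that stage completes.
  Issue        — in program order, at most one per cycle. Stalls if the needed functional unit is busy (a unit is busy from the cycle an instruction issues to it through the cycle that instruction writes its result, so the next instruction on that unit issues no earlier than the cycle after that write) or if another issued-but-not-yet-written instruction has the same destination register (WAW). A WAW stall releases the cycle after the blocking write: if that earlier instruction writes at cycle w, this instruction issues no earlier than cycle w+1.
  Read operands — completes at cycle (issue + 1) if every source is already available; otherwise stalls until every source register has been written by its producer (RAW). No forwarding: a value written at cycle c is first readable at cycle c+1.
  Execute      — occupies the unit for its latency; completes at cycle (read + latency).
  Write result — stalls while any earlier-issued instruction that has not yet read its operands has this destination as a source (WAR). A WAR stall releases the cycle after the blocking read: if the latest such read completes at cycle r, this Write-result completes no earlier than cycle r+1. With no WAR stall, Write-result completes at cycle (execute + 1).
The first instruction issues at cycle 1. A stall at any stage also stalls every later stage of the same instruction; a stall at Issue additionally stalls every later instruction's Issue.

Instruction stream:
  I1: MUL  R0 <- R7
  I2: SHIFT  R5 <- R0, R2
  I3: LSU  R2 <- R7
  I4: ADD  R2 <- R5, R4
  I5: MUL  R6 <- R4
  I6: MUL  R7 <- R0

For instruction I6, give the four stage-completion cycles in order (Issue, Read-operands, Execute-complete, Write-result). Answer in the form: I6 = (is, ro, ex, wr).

[I1] 1/2/8/9
[I2] 2/10/11/12  (RAW R0: wait I1 write@9)
[I3] 3/4/5/11  (WAR R2: wait I2 read@10)
[I4] 12/13/15/16  (WAW R2: wait I3 write@11)
[I5] 13/14/20/21
[I6] 22/23/29/30  (struct: MUL busy until I5 writes@21)

I6 = (22, 23, 29, 30)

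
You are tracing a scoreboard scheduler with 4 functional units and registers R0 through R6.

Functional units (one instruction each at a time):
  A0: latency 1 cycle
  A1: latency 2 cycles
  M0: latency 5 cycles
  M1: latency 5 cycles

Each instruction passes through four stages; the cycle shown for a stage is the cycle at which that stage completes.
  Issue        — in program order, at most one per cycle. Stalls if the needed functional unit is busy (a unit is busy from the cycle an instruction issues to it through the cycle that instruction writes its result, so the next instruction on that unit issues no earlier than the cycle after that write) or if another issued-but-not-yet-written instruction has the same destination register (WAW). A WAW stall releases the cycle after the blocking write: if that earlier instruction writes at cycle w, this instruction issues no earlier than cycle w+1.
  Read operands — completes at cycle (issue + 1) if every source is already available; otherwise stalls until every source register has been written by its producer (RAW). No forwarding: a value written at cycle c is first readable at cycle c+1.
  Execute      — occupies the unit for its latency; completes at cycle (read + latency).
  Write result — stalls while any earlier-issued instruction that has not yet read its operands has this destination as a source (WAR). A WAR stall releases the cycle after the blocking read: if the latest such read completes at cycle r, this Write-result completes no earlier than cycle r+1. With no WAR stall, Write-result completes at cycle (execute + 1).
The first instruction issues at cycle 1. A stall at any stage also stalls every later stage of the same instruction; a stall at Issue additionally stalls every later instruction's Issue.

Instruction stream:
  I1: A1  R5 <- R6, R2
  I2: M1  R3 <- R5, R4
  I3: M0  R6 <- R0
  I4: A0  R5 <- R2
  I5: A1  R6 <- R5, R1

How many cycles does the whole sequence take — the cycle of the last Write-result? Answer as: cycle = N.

cycle = 15

t=1  I1 issues→A1
t=2  I1 reads, I2 issues→M1
t=3  I3 issues→M0
t=4  I1 exec-done, I3 reads
t=5  I1 writes R5
t=6  I2 reads, I4 issues→A0
t=7  I4 reads
t=8  I4 exec-done
t=9  I3 exec-done, I4 writes R5
t=10  I3 writes R6
t=11  I2 exec-done, I5 issues→A1
t=12  I2 writes R3, I5 reads
t=14  I5 exec-done
t=15  I5 writes R6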